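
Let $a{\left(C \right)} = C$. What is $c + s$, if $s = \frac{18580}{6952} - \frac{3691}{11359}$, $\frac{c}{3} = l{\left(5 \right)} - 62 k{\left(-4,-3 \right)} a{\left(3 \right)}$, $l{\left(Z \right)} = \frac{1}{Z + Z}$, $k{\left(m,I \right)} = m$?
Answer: $\frac{110290711809}{49354855} \approx 2234.6$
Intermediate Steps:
$l{\left(Z \right)} = \frac{1}{2 Z}$
$c = \frac{22323}{10}$ ($c = 3 \left(\frac{1}{2 \cdot 5} - 62 \left(\left(-4\right) 3\right)\right) = 3 \left(\frac{1}{2} \cdot \frac{1}{5} - -744\right) = 3 \left(\frac{1}{10} + 744\right) = 3 \cdot \frac{7441}{10} = \frac{22323}{10} \approx 2232.3$)
$s = \frac{46347597}{19741942}$ ($s = 18580 \cdot \frac{1}{6952} - \frac{3691}{11359} = \frac{4645}{1738} - \frac{3691}{11359} = \frac{46347597}{19741942} \approx 2.3477$)
$c + s = \frac{22323}{10} + \frac{46347597}{19741942} = \frac{110290711809}{49354855}$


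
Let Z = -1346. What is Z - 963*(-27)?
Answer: 24655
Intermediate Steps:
Z - 963*(-27) = -1346 - 963*(-27) = -1346 + 26001 = 24655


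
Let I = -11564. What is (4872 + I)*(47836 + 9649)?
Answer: -384689620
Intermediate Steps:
(4872 + I)*(47836 + 9649) = (4872 - 11564)*(47836 + 9649) = -6692*57485 = -384689620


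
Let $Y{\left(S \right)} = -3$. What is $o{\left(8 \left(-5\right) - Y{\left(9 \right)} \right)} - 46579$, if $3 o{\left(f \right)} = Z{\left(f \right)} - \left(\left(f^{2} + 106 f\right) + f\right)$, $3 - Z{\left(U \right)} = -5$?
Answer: $-45713$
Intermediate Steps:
$Z{\left(U \right)} = 8$ ($Z{\left(U \right)} = 3 - -5 = 3 + 5 = 8$)
$o{\left(f \right)} = \frac{8}{3} - \frac{107 f}{3} - \frac{f^{2}}{3}$ ($o{\left(f \right)} = \frac{8 - \left(\left(f^{2} + 106 f\right) + f\right)}{3} = \frac{8 - \left(f^{2} + 107 f\right)}{3} = \frac{8 - f^{2} - 107 f}{3} = \frac{8}{3} - \frac{107 f}{3} - \frac{f^{2}}{3}$)
$o{\left(8 \left(-5\right) - Y{\left(9 \right)} \right)} - 46579 = \left(\frac{8}{3} - \frac{107 \left(8 \left(-5\right) - -3\right)}{3} - \frac{\left(8 \left(-5\right) - -3\right)^{2}}{3}\right) - 46579 = \left(\frac{8}{3} - \frac{107 \left(-40 + 3\right)}{3} - \frac{\left(-40 + 3\right)^{2}}{3}\right) - 46579 = \left(\frac{8}{3} - - \frac{3959}{3} - \frac{\left(-37\right)^{2}}{3}\right) - 46579 = \left(\frac{8}{3} + \frac{3959}{3} - \frac{1369}{3}\right) - 46579 = 866 - 46579 = -45713$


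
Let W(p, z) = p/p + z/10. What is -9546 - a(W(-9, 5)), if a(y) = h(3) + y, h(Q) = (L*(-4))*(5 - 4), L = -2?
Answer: -19111/2 ≈ -9555.5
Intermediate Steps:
h(Q) = 8 (h(Q) = (-2*(-4))*(5 - 4) = 8*1 = 8)
W(p, z) = 1 + z/10 (W(p, z) = 1 + z*(⅒) = 1 + z/10)
a(y) = 8 + y
-9546 - a(W(-9, 5)) = -9546 - (8 + (1 + (⅒)*5)) = -9546 - (8 + (1 + ½)) = -9546 - (8 + 3/2) = -9546 - 1*19/2 = -9546 - 19/2 = -19111/2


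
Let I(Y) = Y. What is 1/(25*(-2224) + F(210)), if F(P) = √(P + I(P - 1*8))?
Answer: -13900/772839897 - √103/1545679794 ≈ -1.7992e-5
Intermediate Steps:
F(P) = √(-8 + 2*P) (F(P) = √(P + (P - 1*8)) = √(P + (P - 8)) = √(P + (-8 + P)) = √(-8 + 2*P))
1/(25*(-2224) + F(210)) = 1/(25*(-2224) + √(-8 + 2*210)) = 1/(-55600 + √(-8 + 420)) = 1/(-55600 + √412) = 1/(-55600 + 2*√103)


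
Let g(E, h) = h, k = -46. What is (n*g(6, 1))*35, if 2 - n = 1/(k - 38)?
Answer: 845/12 ≈ 70.417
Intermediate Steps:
n = 169/84 (n = 2 - 1/(-46 - 38) = 2 - 1/(-84) = 2 - 1*(-1/84) = 2 + 1/84 = 169/84 ≈ 2.0119)
(n*g(6, 1))*35 = ((169/84)*1)*35 = (169/84)*35 = 845/12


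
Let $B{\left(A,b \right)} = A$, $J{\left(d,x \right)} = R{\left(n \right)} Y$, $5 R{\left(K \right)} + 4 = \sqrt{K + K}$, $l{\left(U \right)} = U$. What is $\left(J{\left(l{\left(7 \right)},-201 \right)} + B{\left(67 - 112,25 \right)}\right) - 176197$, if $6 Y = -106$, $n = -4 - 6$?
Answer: $- \frac{2643418}{15} - \frac{106 i \sqrt{5}}{15} \approx -1.7623 \cdot 10^{5} - 15.802 i$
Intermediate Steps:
$n = -10$ ($n = -4 - 6 = -10$)
$Y = - \frac{53}{3}$ ($Y = \frac{1}{6} \left(-106\right) = - \frac{53}{3} \approx -17.667$)
$R{\left(K \right)} = - \frac{4}{5} + \frac{\sqrt{2} \sqrt{K}}{5}$ ($R{\left(K \right)} = - \frac{4}{5} + \frac{\sqrt{K + K}}{5} = - \frac{4}{5} + \frac{\sqrt{2 K}}{5} = - \frac{4}{5} + \frac{\sqrt{2} \sqrt{K}}{5}$)
$J{\left(d,x \right)} = \frac{212}{15} - \frac{106 i \sqrt{5}}{15}$ ($J{\left(d,x \right)} = \left(- \frac{4}{5} + \frac{\sqrt{2} \sqrt{-10}}{5}\right) \left(- \frac{53}{3}\right) = \left(- \frac{4}{5} + \frac{\sqrt{2} i \sqrt{10}}{5}\right) \left(- \frac{53}{3}\right) = \left(- \frac{4}{5} + \frac{2 i \sqrt{5}}{5}\right) \left(- \frac{53}{3}\right) = \frac{212}{15} - \frac{106 i \sqrt{5}}{15}$)
$\left(J{\left(l{\left(7 \right)},-201 \right)} + B{\left(67 - 112,25 \right)}\right) - 176197 = \left(\left(\frac{212}{15} - \frac{106 i \sqrt{5}}{15}\right) + \left(67 - 112\right)\right) - 176197 = \left(\left(\frac{212}{15} - \frac{106 i \sqrt{5}}{15}\right) - 45\right) - 176197 = \left(- \frac{463}{15} - \frac{106 i \sqrt{5}}{15}\right) - 176197 = - \frac{2643418}{15} - \frac{106 i \sqrt{5}}{15}$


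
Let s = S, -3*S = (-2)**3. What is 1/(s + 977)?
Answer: 3/2939 ≈ 0.0010208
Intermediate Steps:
S = 8/3 (S = -1/3*(-2)**3 = -1/3*(-8) = 8/3 ≈ 2.6667)
s = 8/3 ≈ 2.6667
1/(s + 977) = 1/(8/3 + 977) = 1/(2939/3) = 3/2939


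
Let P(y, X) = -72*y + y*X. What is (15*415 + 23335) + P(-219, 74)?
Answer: 29122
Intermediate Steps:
P(y, X) = -72*y + X*y
(15*415 + 23335) + P(-219, 74) = (15*415 + 23335) - 219*(-72 + 74) = (6225 + 23335) - 219*2 = 29560 - 438 = 29122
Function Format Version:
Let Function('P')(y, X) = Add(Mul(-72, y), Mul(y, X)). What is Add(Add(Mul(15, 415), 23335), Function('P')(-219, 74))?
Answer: 29122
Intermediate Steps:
Function('P')(y, X) = Add(Mul(-72, y), Mul(X, y))
Add(Add(Mul(15, 415), 23335), Function('P')(-219, 74)) = Add(Add(Mul(15, 415), 23335), Mul(-219, Add(-72, 74))) = Add(Add(6225, 23335), Mul(-219, 2)) = Add(29560, -438) = 29122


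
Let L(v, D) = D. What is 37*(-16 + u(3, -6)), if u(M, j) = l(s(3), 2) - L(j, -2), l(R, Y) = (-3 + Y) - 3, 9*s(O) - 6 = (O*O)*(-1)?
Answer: -666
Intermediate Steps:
s(O) = ⅔ - O²/9 (s(O) = ⅔ + ((O*O)*(-1))/9 = ⅔ + (O²*(-1))/9 = ⅔ + (-O²)/9 = ⅔ - O²/9)
l(R, Y) = -6 + Y
u(M, j) = -2 (u(M, j) = (-6 + 2) - 1*(-2) = -4 + 2 = -2)
37*(-16 + u(3, -6)) = 37*(-16 - 2) = 37*(-18) = -666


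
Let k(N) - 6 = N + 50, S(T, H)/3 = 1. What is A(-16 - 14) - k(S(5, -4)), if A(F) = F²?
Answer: 841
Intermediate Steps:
S(T, H) = 3 (S(T, H) = 3*1 = 3)
k(N) = 56 + N (k(N) = 6 + (N + 50) = 6 + (50 + N) = 56 + N)
A(-16 - 14) - k(S(5, -4)) = (-16 - 14)² - (56 + 3) = (-30)² - 1*59 = 900 - 59 = 841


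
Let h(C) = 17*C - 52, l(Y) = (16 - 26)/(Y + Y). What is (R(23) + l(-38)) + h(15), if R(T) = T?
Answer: 8593/38 ≈ 226.13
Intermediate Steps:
l(Y) = -5/Y (l(Y) = -10*1/(2*Y) = -5/Y)
h(C) = -52 + 17*C
(R(23) + l(-38)) + h(15) = (23 - 5/(-38)) + (-52 + 17*15) = (23 - 5*(-1/38)) + (-52 + 255) = (23 + 5/38) + 203 = 879/38 + 203 = 8593/38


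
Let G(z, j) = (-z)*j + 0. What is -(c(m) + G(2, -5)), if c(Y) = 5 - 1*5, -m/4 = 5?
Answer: -10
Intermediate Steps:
m = -20 (m = -4*5 = -20)
c(Y) = 0 (c(Y) = 5 - 5 = 0)
G(z, j) = -j*z (G(z, j) = -j*z + 0 = -j*z)
-(c(m) + G(2, -5)) = -(0 - 1*(-5)*2) = -(0 + 10) = -1*10 = -10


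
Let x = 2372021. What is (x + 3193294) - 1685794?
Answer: 3879521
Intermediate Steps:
(x + 3193294) - 1685794 = (2372021 + 3193294) - 1685794 = 5565315 - 1685794 = 3879521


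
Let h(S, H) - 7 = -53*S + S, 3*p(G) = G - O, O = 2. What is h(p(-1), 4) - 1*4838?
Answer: -4779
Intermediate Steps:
p(G) = -⅔ + G/3 (p(G) = (G - 1*2)/3 = (G - 2)/3 = (-2 + G)/3 = -⅔ + G/3)
h(S, H) = 7 - 52*S (h(S, H) = 7 + (-53*S + S) = 7 - 52*S)
h(p(-1), 4) - 1*4838 = (7 - 52*(-⅔ + (⅓)*(-1))) - 1*4838 = (7 - 52*(-⅔ - ⅓)) - 4838 = (7 - 52*(-1)) - 4838 = (7 + 52) - 4838 = 59 - 4838 = -4779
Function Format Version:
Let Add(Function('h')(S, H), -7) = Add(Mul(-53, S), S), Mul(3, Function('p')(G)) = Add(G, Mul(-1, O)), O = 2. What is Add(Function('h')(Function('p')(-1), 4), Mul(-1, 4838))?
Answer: -4779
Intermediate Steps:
Function('p')(G) = Add(Rational(-2, 3), Mul(Rational(1, 3), G)) (Function('p')(G) = Mul(Rational(1, 3), Add(G, Mul(-1, 2))) = Mul(Rational(1, 3), Add(G, -2)) = Mul(Rational(1, 3), Add(-2, G)) = Add(Rational(-2, 3), Mul(Rational(1, 3), G)))
Function('h')(S, H) = Add(7, Mul(-52, S)) (Function('h')(S, H) = Add(7, Add(Mul(-53, S), S)) = Add(7, Mul(-52, S)))
Add(Function('h')(Function('p')(-1), 4), Mul(-1, 4838)) = Add(Add(7, Mul(-52, Add(Rational(-2, 3), Mul(Rational(1, 3), -1)))), Mul(-1, 4838)) = Add(Add(7, Mul(-52, Add(Rational(-2, 3), Rational(-1, 3)))), -4838) = Add(Add(7, Mul(-52, -1)), -4838) = Add(Add(7, 52), -4838) = Add(59, -4838) = -4779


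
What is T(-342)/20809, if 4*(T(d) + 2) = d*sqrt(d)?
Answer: -2/20809 - 513*I*sqrt(38)/41618 ≈ -9.6112e-5 - 0.075985*I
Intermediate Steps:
T(d) = -2 + d**(3/2)/4 (T(d) = -2 + (d*sqrt(d))/4 = -2 + d**(3/2)/4)
T(-342)/20809 = (-2 + (-342)**(3/2)/4)/20809 = (-2 + (-1026*I*sqrt(38))/4)*(1/20809) = (-2 - 513*I*sqrt(38)/2)*(1/20809) = -2/20809 - 513*I*sqrt(38)/41618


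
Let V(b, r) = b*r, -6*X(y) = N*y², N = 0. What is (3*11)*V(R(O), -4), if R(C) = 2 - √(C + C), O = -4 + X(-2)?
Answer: -264 + 264*I*√2 ≈ -264.0 + 373.35*I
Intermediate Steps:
X(y) = 0 (X(y) = -0*y² = -⅙*0 = 0)
O = -4 (O = -4 + 0 = -4)
R(C) = 2 - √2*√C (R(C) = 2 - √(2*C) = 2 - √2*√C)
(3*11)*V(R(O), -4) = (3*11)*((2 - √2*√(-4))*(-4)) = 33*((2 - √2*2*I)*(-4)) = 33*((2 - 2*I*√2)*(-4)) = 33*(-8 + 8*I*√2) = -264 + 264*I*√2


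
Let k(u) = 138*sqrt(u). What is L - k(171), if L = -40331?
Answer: -40331 - 414*sqrt(19) ≈ -42136.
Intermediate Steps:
L - k(171) = -40331 - 138*sqrt(171) = -40331 - 138*3*sqrt(19) = -40331 - 414*sqrt(19)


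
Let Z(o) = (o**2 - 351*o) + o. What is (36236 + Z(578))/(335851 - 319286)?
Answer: 33604/3313 ≈ 10.143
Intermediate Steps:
Z(o) = o**2 - 350*o
(36236 + Z(578))/(335851 - 319286) = (36236 + 578*(-350 + 578))/(335851 - 319286) = (36236 + 578*228)/16565 = (36236 + 131784)*(1/16565) = 168020*(1/16565) = 33604/3313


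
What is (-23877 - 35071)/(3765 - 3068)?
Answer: -58948/697 ≈ -84.574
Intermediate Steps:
(-23877 - 35071)/(3765 - 3068) = -58948/697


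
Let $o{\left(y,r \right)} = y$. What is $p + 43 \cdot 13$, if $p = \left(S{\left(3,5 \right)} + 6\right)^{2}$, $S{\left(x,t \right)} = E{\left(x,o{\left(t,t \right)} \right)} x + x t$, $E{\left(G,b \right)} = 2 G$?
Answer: $2080$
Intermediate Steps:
$S{\left(x,t \right)} = 2 x^{2} + t x$ ($S{\left(x,t \right)} = 2 x x + x t = 2 x^{2} + t x$)
$p = 1521$ ($p = \left(3 \left(5 + 2 \cdot 3\right) + 6\right)^{2} = \left(3 \left(5 + 6\right) + 6\right)^{2} = \left(3 \cdot 11 + 6\right)^{2} = \left(33 + 6\right)^{2} = 39^{2} = 1521$)
$p + 43 \cdot 13 = 1521 + 43 \cdot 13 = 1521 + 559 = 2080$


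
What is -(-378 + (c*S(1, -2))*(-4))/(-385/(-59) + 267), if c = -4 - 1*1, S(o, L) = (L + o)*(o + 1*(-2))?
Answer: 10561/8069 ≈ 1.3088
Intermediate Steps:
S(o, L) = (-2 + o)*(L + o) (S(o, L) = (L + o)*(o - 2) = (L + o)*(-2 + o) = (-2 + o)*(L + o))
c = -5 (c = -4 - 1 = -5)
-(-378 + (c*S(1, -2))*(-4))/(-385/(-59) + 267) = -(-378 - 5*(1**2 - 2*(-2) - 2*1 - 2*1)*(-4))/(-385/(-59) + 267) = -(-378 - 5*(1 + 4 - 2 - 2)*(-4))/(-385*(-1/59) + 267) = -(-378 - 5*1*(-4))/(385/59 + 267) = -(-378 - 5*(-4))/16138/59 = -(-378 + 20)*59/16138 = -(-358)*59/16138 = -1*(-10561/8069) = 10561/8069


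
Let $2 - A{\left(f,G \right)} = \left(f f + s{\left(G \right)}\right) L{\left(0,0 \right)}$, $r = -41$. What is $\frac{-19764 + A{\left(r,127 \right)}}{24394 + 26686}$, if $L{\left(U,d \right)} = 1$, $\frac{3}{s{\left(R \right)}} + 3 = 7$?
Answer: $- \frac{17155}{40864} \approx -0.41981$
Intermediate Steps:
$s{\left(R \right)} = \frac{3}{4}$ ($s{\left(R \right)} = \frac{3}{-3 + 7} = \frac{3}{4}$)
$A{\left(f,G \right)} = \frac{5}{4} - f^{2}$ ($A{\left(f,G \right)} = 2 - \left(f f + \frac{3}{4}\right) 1 = 2 - \left(f^{2} + \frac{3}{4}\right) 1 = 2 - \left(\frac{3}{4} + f^{2}\right) 1 = 2 - \left(\frac{3}{4} + f^{2}\right) = \frac{5}{4} - f^{2}$)
$\frac{-19764 + A{\left(r,127 \right)}}{24394 + 26686} = \frac{-19764 + \left(\frac{5}{4} - \left(-41\right)^{2}\right)}{24394 + 26686} = \frac{-19764 + \left(\frac{5}{4} - 1681\right)}{51080} = \left(-19764 + \left(\frac{5}{4} - 1681\right)\right) \frac{1}{51080} = \left(-19764 - \frac{6719}{4}\right) \frac{1}{51080} = \left(- \frac{85775}{4}\right) \frac{1}{51080} = - \frac{17155}{40864}$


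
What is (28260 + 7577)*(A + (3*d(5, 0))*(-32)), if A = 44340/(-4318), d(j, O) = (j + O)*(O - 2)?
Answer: 73482693390/2159 ≈ 3.4036e+7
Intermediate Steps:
d(j, O) = (-2 + O)*(O + j) (d(j, O) = (O + j)*(-2 + O) = (-2 + O)*(O + j))
A = -22170/2159 (A = 44340*(-1/4318) = -22170/2159 ≈ -10.269)
(28260 + 7577)*(A + (3*d(5, 0))*(-32)) = (28260 + 7577)*(-22170/2159 + (3*(0² - 2*0 - 2*5 + 0*5))*(-32)) = 35837*(-22170/2159 + (3*(0 + 0 - 10 + 0))*(-32)) = 35837*(-22170/2159 + (3*(-10))*(-32)) = 35837*(-22170/2159 - 30*(-32)) = 35837*(-22170/2159 + 960) = 35837*(2050470/2159) = 73482693390/2159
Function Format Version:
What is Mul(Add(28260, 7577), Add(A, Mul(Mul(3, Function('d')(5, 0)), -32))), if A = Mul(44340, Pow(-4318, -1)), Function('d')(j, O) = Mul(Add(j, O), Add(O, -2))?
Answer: Rational(73482693390, 2159) ≈ 3.4036e+7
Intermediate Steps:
Function('d')(j, O) = Mul(Add(-2, O), Add(O, j)) (Function('d')(j, O) = Mul(Add(O, j), Add(-2, O)) = Mul(Add(-2, O), Add(O, j)))
A = Rational(-22170, 2159) (A = Mul(44340, Rational(-1, 4318)) = Rational(-22170, 2159) ≈ -10.269)
Mul(Add(28260, 7577), Add(A, Mul(Mul(3, Function('d')(5, 0)), -32))) = Mul(Add(28260, 7577), Add(Rational(-22170, 2159), Mul(Mul(3, Add(Pow(0, 2), Mul(-2, 0), Mul(-2, 5), Mul(0, 5))), -32))) = Mul(35837, Add(Rational(-22170, 2159), Mul(Mul(3, Add(0, 0, -10, 0)), -32))) = Mul(35837, Add(Rational(-22170, 2159), Mul(Mul(3, -10), -32))) = Mul(35837, Add(Rational(-22170, 2159), Mul(-30, -32))) = Mul(35837, Add(Rational(-22170, 2159), 960)) = Mul(35837, Rational(2050470, 2159)) = Rational(73482693390, 2159)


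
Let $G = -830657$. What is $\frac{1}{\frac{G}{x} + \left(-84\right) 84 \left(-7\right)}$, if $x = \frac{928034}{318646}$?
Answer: $- \frac{464017}{109424037547} \approx -4.2405 \cdot 10^{-6}$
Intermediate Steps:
$x = \frac{464017}{159323}$ ($x = 928034 \cdot \frac{1}{318646} = \frac{464017}{159323} \approx 2.9124$)
$\frac{1}{\frac{G}{x} + \left(-84\right) 84 \left(-7\right)} = \frac{1}{- \frac{830657}{\frac{464017}{159323}} + \left(-84\right) 84 \left(-7\right)} = \frac{1}{\left(-830657\right) \frac{159323}{464017} - -49392} = \frac{1}{- \frac{132342765211}{464017} + 49392} = \frac{1}{- \frac{109424037547}{464017}} = - \frac{464017}{109424037547}$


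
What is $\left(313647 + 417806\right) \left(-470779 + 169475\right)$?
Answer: $-220389714712$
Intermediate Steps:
$\left(313647 + 417806\right) \left(-470779 + 169475\right) = 731453 \left(-301304\right) = -220389714712$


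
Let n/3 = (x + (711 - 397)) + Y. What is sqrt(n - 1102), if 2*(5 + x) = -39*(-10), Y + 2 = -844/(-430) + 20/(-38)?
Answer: 2*sqrt(1703387810)/4085 ≈ 20.207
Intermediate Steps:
Y = -2302/4085 (Y = -2 + (-844/(-430) + 20/(-38)) = -2 + (-844*(-1/430) + 20*(-1/38)) = -2 + (422/215 - 10/19) = -2 + 5868/4085 = -2302/4085 ≈ -0.56353)
x = 190 (x = -5 + (-39*(-10))/2 = -5 + (1/2)*390 = -5 + 195 = 190)
n = 6169614/4085 (n = 3*((190 + (711 - 397)) - 2302/4085) = 3*((190 + 314) - 2302/4085) = 3*(504 - 2302/4085) = 3*(2056538/4085) = 6169614/4085 ≈ 1510.3)
sqrt(n - 1102) = sqrt(6169614/4085 - 1102) = sqrt(1667944/4085) = 2*sqrt(1703387810)/4085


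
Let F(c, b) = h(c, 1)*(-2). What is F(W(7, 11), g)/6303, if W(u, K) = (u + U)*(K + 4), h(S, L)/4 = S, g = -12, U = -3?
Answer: -160/2101 ≈ -0.076154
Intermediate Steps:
h(S, L) = 4*S
W(u, K) = (-3 + u)*(4 + K) (W(u, K) = (u - 3)*(K + 4) = (-3 + u)*(4 + K))
F(c, b) = -8*c (F(c, b) = (4*c)*(-2) = -8*c)
F(W(7, 11), g)/6303 = -8*(-12 - 3*11 + 4*7 + 11*7)/6303 = -8*(-12 - 33 + 28 + 77)*(1/6303) = -8*60*(1/6303) = -480*1/6303 = -160/2101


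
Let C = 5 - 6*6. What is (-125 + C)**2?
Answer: 24336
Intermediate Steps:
C = -31 (C = 5 - 36 = -31)
(-125 + C)**2 = (-125 - 31)**2 = (-156)**2 = 24336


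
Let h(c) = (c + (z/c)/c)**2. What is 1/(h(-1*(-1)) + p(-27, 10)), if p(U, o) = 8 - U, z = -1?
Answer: 1/35 ≈ 0.028571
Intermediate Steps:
h(c) = (c - 1/c**2)**2 (h(c) = (c + (-1/c)/c)**2 = (c - 1/c**2)**2)
1/(h(-1*(-1)) + p(-27, 10)) = 1/((-1 + (-1*(-1))**3)**2/(-1*(-1))**4 + (8 - 1*(-27))) = 1/((-1 + 1**3)**2/1**4 + (8 + 27)) = 1/(1*(-1 + 1)**2 + 35) = 1/(1*0**2 + 35) = 1/(1*0 + 35) = 1/(0 + 35) = 1/35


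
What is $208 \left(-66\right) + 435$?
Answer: $-13293$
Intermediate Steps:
$208 \left(-66\right) + 435 = -13728 + 435 = -13293$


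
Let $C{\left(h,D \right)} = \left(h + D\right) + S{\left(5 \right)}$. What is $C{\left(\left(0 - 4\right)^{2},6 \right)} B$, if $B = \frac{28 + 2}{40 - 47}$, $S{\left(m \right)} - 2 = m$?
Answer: $- \frac{870}{7} \approx -124.29$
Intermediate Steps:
$S{\left(m \right)} = 2 + m$
$C{\left(h,D \right)} = 7 + D + h$ ($C{\left(h,D \right)} = \left(h + D\right) + \left(2 + 5\right) = \left(D + h\right) + 7 = 7 + D + h$)
$B = - \frac{30}{7}$ ($B = \frac{30}{-7} = 30 \left(- \frac{1}{7}\right) = - \frac{30}{7} \approx -4.2857$)
$C{\left(\left(0 - 4\right)^{2},6 \right)} B = \left(7 + 6 + \left(0 - 4\right)^{2}\right) \left(- \frac{30}{7}\right) = \left(7 + 6 + \left(-4\right)^{2}\right) \left(- \frac{30}{7}\right) = \left(7 + 6 + 16\right) \left(- \frac{30}{7}\right) = 29 \left(- \frac{30}{7}\right) = - \frac{870}{7}$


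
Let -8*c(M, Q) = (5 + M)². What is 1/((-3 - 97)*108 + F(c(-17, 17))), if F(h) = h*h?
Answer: -1/10476 ≈ -9.5456e-5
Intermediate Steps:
c(M, Q) = -(5 + M)²/8
F(h) = h²
1/((-3 - 97)*108 + F(c(-17, 17))) = 1/((-3 - 97)*108 + (-(5 - 17)²/8)²) = 1/(-100*108 + (-⅛*(-12)²)²) = 1/(-10800 + (-⅛*144)²) = 1/(-10800 + (-18)²) = 1/(-10800 + 324) = 1/(-10476) = -1/10476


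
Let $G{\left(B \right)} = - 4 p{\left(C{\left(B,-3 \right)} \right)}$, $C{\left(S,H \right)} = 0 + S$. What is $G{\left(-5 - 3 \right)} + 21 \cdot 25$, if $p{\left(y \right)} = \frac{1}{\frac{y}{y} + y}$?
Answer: $\frac{3679}{7} \approx 525.57$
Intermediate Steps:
$C{\left(S,H \right)} = S$
$p{\left(y \right)} = \frac{1}{1 + y}$
$G{\left(B \right)} = - \frac{4}{1 + B}$
$G{\left(-5 - 3 \right)} + 21 \cdot 25 = - \frac{4}{1 - 8} + 21 \cdot 25 = - \frac{4}{1 - 8} + 525 = - \frac{4}{-7} + 525 = \left(-4\right) \left(- \frac{1}{7}\right) + 525 = \frac{4}{7} + 525 = \frac{3679}{7}$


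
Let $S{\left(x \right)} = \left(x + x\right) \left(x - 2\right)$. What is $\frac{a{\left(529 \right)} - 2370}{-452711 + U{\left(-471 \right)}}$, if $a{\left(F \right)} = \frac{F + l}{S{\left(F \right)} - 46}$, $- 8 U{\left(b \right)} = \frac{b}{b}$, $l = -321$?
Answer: $\frac{660661096}{126197753205} \approx 0.0052351$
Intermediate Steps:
$S{\left(x \right)} = 2 x \left(-2 + x\right)$
$U{\left(b \right)} = - \frac{1}{8}$ ($U{\left(b \right)} = - \frac{b \frac{1}{b}}{8} = \left(- \frac{1}{8}\right) 1 = - \frac{1}{8}$)
$a{\left(F \right)} = \frac{-321 + F}{-46 + 2 F \left(-2 + F\right)}$ ($a{\left(F \right)} = \frac{F - 321}{2 F \left(-2 + F\right) - 46} = \frac{-321 + F}{-46 + 2 F \left(-2 + F\right)}$)
$\frac{a{\left(529 \right)} - 2370}{-452711 + U{\left(-471 \right)}} = \frac{\frac{-321 + 529}{2 \left(-23 + 529 \left(-2 + 529\right)\right)} - 2370}{-452711 - \frac{1}{8}} = \frac{\frac{1}{2} \frac{1}{-23 + 529 \cdot 527} \cdot 208 - 2370}{- \frac{3621689}{8}} = \left(\frac{1}{2} \frac{1}{-23 + 278783} \cdot 208 - 2370\right) \left(- \frac{8}{3621689}\right) = \left(\frac{1}{2} \cdot \frac{1}{278760} \cdot 208 - 2370\right) \left(- \frac{8}{3621689}\right) = \left(\frac{13}{34845} - 2370\right) \left(- \frac{8}{3621689}\right) = \left(- \frac{82582637}{34845}\right) \left(- \frac{8}{3621689}\right) = \frac{660661096}{126197753205}$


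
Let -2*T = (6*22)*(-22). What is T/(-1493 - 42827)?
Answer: -363/11080 ≈ -0.032762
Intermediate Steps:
T = 1452 (T = -6*22*(-22)/2 = -66*(-22) = -1/2*(-2904) = 1452)
T/(-1493 - 42827) = 1452/(-1493 - 42827) = 1452/(-44320) = 1452*(-1/44320) = -363/11080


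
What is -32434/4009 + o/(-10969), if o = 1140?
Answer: -360338806/43974721 ≈ -8.1942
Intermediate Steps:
-32434/4009 + o/(-10969) = -32434/4009 + 1140/(-10969) = -32434*1/4009 + 1140*(-1/10969) = -32434/4009 - 1140/10969 = -360338806/43974721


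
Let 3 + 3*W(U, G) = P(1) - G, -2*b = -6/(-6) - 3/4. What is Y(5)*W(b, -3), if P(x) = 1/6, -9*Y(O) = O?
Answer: -5/162 ≈ -0.030864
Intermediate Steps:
Y(O) = -O/9
P(x) = 1/6 (P(x) = 1*(1/6) = 1/6)
b = -1/8 (b = -(-6/(-6) - 3/4)/2 = -(-6*(-1/6) - 3*1/4)/2 = -(1 - 3/4)/2 = -1/2*1/4 = -1/8 ≈ -0.12500)
W(U, G) = -17/18 - G/3 (W(U, G) = -1 + (1/6 - G)/3 = -1 + (1/18 - G/3) = -17/18 - G/3)
Y(5)*W(b, -3) = (-1/9*5)*(-17/18 - 1/3*(-3)) = -5*(-17/18 + 1)/9 = -5/9*1/18 = -5/162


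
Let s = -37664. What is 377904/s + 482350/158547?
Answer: -2609269693/373219638 ≈ -6.9912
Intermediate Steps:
377904/s + 482350/158547 = 377904/(-37664) + 482350/158547 = 377904*(-1/37664) + 482350*(1/158547) = -23619/2354 + 482350/158547 = -2609269693/373219638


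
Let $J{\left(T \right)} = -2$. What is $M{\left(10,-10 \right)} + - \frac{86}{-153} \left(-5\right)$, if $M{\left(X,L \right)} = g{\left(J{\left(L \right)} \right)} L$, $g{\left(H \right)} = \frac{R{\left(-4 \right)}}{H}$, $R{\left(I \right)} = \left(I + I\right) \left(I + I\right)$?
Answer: $\frac{48530}{153} \approx 317.19$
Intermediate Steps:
$R{\left(I \right)} = 4 I^{2}$ ($R{\left(I \right)} = 2 I 2 I = 4 I^{2}$)
$g{\left(H \right)} = \frac{64}{H}$ ($g{\left(H \right)} = \frac{4 \left(-4\right)^{2}}{H} = \frac{4 \cdot 16}{H} = \frac{64}{H}$)
$M{\left(X,L \right)} = - 32 L$ ($M{\left(X,L \right)} = \frac{64}{-2} L = 64 \left(- \frac{1}{2}\right) L = - 32 L$)
$M{\left(10,-10 \right)} + - \frac{86}{-153} \left(-5\right) = \left(-32\right) \left(-10\right) + - \frac{86}{-153} \left(-5\right) = 320 + \left(-86\right) \left(- \frac{1}{153}\right) \left(-5\right) = 320 + \frac{86}{153} \left(-5\right) = 320 - \frac{430}{153} = \frac{48530}{153}$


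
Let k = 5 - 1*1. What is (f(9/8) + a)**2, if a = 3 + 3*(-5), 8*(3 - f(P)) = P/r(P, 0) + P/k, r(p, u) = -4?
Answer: 81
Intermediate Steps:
k = 4 (k = 5 - 1 = 4)
f(P) = 3 (f(P) = 3 - (P/(-4) + P/4)/8 = 3 - (P*(-1/4) + P*(1/4))/8 = 3 - (-P/4 + P/4)/8 = 3 - 1/8*0 = 3 + 0 = 3)
a = -12 (a = 3 - 15 = -12)
(f(9/8) + a)**2 = (3 - 12)**2 = (-9)**2 = 81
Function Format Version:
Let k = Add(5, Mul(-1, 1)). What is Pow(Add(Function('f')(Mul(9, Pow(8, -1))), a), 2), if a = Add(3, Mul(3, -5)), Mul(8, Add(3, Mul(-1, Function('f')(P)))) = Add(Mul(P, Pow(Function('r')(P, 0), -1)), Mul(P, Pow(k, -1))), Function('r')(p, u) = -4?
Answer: 81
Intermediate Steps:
k = 4 (k = Add(5, -1) = 4)
Function('f')(P) = 3 (Function('f')(P) = Add(3, Mul(Rational(-1, 8), Add(Mul(P, Pow(-4, -1)), Mul(P, Pow(4, -1))))) = Add(3, Mul(Rational(-1, 8), Add(Mul(P, Rational(-1, 4)), Mul(P, Rational(1, 4))))) = Add(3, Mul(Rational(-1, 8), Add(Mul(Rational(-1, 4), P), Mul(Rational(1, 4), P)))) = Add(3, Mul(Rational(-1, 8), 0)) = Add(3, 0) = 3)
a = -12 (a = Add(3, -15) = -12)
Pow(Add(Function('f')(Mul(9, Pow(8, -1))), a), 2) = Pow(Add(3, -12), 2) = Pow(-9, 2) = 81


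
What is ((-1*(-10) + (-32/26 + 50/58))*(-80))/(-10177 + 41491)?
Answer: -145240/5902689 ≈ -0.024606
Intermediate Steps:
((-1*(-10) + (-32/26 + 50/58))*(-80))/(-10177 + 41491) = ((10 + (-32*1/26 + 50*(1/58)))*(-80))/31314 = ((10 + (-16/13 + 25/29))*(-80))*(1/31314) = ((10 - 139/377)*(-80))*(1/31314) = ((3631/377)*(-80))*(1/31314) = -290480/377*1/31314 = -145240/5902689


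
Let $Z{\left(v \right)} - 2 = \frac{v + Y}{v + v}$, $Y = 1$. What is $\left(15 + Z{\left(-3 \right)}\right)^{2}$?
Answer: $\frac{2704}{9} \approx 300.44$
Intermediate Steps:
$Z{\left(v \right)} = 2 + \frac{1 + v}{2 v}$ ($Z{\left(v \right)} = 2 + \frac{v + 1}{v + v} = 2 + \frac{1 + v}{2 v}$)
$\left(15 + Z{\left(-3 \right)}\right)^{2} = \left(15 + \frac{1 + 5 \left(-3\right)}{2 \left(-3\right)}\right)^{2} = \left(15 + \frac{1}{2} \left(- \frac{1}{3}\right) \left(1 - 15\right)\right)^{2} = \left(15 + \frac{1}{2} \left(- \frac{1}{3}\right) \left(-14\right)\right)^{2} = \left(15 + \frac{7}{3}\right)^{2} = \left(\frac{52}{3}\right)^{2} = \frac{2704}{9}$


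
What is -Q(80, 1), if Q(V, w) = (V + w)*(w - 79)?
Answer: 6318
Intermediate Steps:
Q(V, w) = (-79 + w)*(V + w) (Q(V, w) = (V + w)*(-79 + w) = (-79 + w)*(V + w))
-Q(80, 1) = -(1² - 79*80 - 79*1 + 80*1) = -(1 - 6320 - 79 + 80) = -1*(-6318) = 6318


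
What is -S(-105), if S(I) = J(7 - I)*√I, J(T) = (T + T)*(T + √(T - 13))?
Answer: I*√105*(-25088 - 672*√11) ≈ -2.7991e+5*I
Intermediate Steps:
J(T) = 2*T*(T + √(-13 + T)) (J(T) = (2*T)*(T + √(-13 + T)) = 2*T*(T + √(-13 + T)))
S(I) = 2*√I*(7 - I)*(7 + √(-6 - I) - I) (S(I) = (2*(7 - I)*((7 - I) + √(-13 + (7 - I))))*√I = (2*(7 - I)*((7 - I) + √(-6 - I)))*√I = (2*(7 - I)*(7 + √(-6 - I) - I))*√I = 2*√I*(7 - I)*(7 + √(-6 - I) - I))
-S(-105) = -(-2)*√(-105)*(-7 - 105)*(7 + √(-6 - 1*(-105)) - 1*(-105)) = -(-2)*I*√105*(-112)*(7 + √(-6 + 105) + 105) = -(-2)*I*√105*(-112)*(7 + √99 + 105) = -(-2)*I*√105*(-112)*(7 + 3*√11 + 105) = -(-2)*I*√105*(-112)*(112 + 3*√11) = -224*I*√105*(112 + 3*√11)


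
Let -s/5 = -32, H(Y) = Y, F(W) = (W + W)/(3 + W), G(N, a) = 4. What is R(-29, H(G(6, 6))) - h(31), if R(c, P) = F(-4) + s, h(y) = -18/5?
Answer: 858/5 ≈ 171.60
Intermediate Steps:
F(W) = 2*W/(3 + W) (F(W) = (2*W)/(3 + W) = 2*W/(3 + W))
s = 160 (s = -5*(-32) = 160)
h(y) = -18/5 (h(y) = -18*1/5 = -18/5)
R(c, P) = 168 (R(c, P) = 2*(-4)/(3 - 4) + 160 = 2*(-4)/(-1) + 160 = 2*(-4)*(-1) + 160 = 8 + 160 = 168)
R(-29, H(G(6, 6))) - h(31) = 168 - 1*(-18/5) = 168 + 18/5 = 858/5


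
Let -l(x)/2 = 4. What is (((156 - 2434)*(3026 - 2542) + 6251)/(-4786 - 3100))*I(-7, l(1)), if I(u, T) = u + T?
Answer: -16444515/7886 ≈ -2085.3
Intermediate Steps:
l(x) = -8 (l(x) = -2*4 = -8)
I(u, T) = T + u
(((156 - 2434)*(3026 - 2542) + 6251)/(-4786 - 3100))*I(-7, l(1)) = (((156 - 2434)*(3026 - 2542) + 6251)/(-4786 - 3100))*(-8 - 7) = ((-2278*484 + 6251)/(-7886))*(-15) = ((-1102552 + 6251)*(-1/7886))*(-15) = -1096301*(-1/7886)*(-15) = (1096301/7886)*(-15) = -16444515/7886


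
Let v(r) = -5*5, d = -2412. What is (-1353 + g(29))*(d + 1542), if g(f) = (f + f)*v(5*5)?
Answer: 2438610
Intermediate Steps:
v(r) = -25
g(f) = -50*f (g(f) = (f + f)*(-25) = (2*f)*(-25) = -50*f)
(-1353 + g(29))*(d + 1542) = (-1353 - 50*29)*(-2412 + 1542) = (-1353 - 1450)*(-870) = -2803*(-870) = 2438610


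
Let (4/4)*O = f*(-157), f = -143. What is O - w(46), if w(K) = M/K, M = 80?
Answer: 516333/23 ≈ 22449.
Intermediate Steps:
O = 22451 (O = -143*(-157) = 22451)
w(K) = 80/K
O - w(46) = 22451 - 80/46 = 22451 - 1*40/23 = 22451 - 40/23 = 516333/23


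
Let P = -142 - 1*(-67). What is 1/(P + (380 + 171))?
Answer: 1/476 ≈ 0.0021008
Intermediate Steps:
P = -75 (P = -142 + 67 = -75)
1/(P + (380 + 171)) = 1/(-75 + (380 + 171)) = 1/(-75 + 551) = 1/476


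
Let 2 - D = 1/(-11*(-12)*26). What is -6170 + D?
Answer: -21168577/3432 ≈ -6168.0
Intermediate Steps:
D = 6863/3432 (D = 2 - 1/(-11*(-12)*26) = 2 - 1/(132*26) = 2 - 1/3432 = 6863/3432 ≈ 1.9997)
-6170 + D = -6170 + 6863/3432 = -21168577/3432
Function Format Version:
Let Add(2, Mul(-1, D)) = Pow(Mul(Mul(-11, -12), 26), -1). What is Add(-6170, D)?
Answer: Rational(-21168577, 3432) ≈ -6168.0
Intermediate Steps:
D = Rational(6863, 3432) (D = Add(2, Mul(-1, Pow(Mul(Mul(-11, -12), 26), -1))) = Add(2, Mul(-1, Pow(Mul(132, 26), -1))) = Add(2, Mul(-1, Pow(3432, -1))) = Add(2, Mul(-1, Rational(1, 3432))) = Add(2, Rational(-1, 3432)) = Rational(6863, 3432) ≈ 1.9997)
Add(-6170, D) = Add(-6170, Rational(6863, 3432)) = Rational(-21168577, 3432)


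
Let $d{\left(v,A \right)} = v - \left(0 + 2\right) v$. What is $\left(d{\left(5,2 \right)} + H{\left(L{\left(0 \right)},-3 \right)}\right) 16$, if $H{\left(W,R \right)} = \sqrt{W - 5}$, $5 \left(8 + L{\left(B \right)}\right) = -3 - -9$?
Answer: $-80 + \frac{16 i \sqrt{295}}{5} \approx -80.0 + 54.962 i$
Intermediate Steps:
$L{\left(B \right)} = - \frac{34}{5}$ ($L{\left(B \right)} = -8 + \frac{-3 - -9}{5} = -8 + \frac{-3 + 9}{5} = -8 + \frac{1}{5} \cdot 6 = -8 + \frac{6}{5} = - \frac{34}{5}$)
$H{\left(W,R \right)} = \sqrt{-5 + W}$
$d{\left(v,A \right)} = - v$ ($d{\left(v,A \right)} = v - 2 v = - v$)
$\left(d{\left(5,2 \right)} + H{\left(L{\left(0 \right)},-3 \right)}\right) 16 = \left(\left(-1\right) 5 + \sqrt{-5 - \frac{34}{5}}\right) 16 = \left(-5 + \sqrt{- \frac{59}{5}}\right) 16 = \left(-5 + \frac{i \sqrt{295}}{5}\right) 16 = -80 + \frac{16 i \sqrt{295}}{5}$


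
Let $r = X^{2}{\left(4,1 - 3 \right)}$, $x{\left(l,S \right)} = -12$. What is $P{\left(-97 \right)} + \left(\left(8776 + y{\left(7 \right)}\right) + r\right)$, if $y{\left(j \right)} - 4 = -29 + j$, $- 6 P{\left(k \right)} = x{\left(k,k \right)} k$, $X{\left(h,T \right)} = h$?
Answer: $8580$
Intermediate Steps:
$P{\left(k \right)} = 2 k$ ($P{\left(k \right)} = - \frac{\left(-12\right) k}{6} = 2 k$)
$r = 16$ ($r = 4^{2} = 16$)
$y{\left(j \right)} = -25 + j$ ($y{\left(j \right)} = 4 + \left(-29 + j\right) = -25 + j$)
$P{\left(-97 \right)} + \left(\left(8776 + y{\left(7 \right)}\right) + r\right) = 2 \left(-97\right) + \left(\left(8776 + \left(-25 + 7\right)\right) + 16\right) = -194 + \left(\left(8776 - 18\right) + 16\right) = -194 + \left(8758 + 16\right) = -194 + 8774 = 8580$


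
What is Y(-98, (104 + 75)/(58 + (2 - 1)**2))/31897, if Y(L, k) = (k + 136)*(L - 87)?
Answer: -1517555/1881923 ≈ -0.80639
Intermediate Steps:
Y(L, k) = (-87 + L)*(136 + k) (Y(L, k) = (136 + k)*(-87 + L) = (-87 + L)*(136 + k))
Y(-98, (104 + 75)/(58 + (2 - 1)**2))/31897 = (-11832 - 87*(104 + 75)/(58 + (2 - 1)**2) + 136*(-98) - 98*(104 + 75)/(58 + (2 - 1)**2))/31897 = (-11832 - 15573/(58 + 1**2) - 13328 - 17542/(58 + 1**2))*(1/31897) = (-11832 - 15573/(58 + 1) - 13328 - 17542/(58 + 1))*(1/31897) = (-11832 - 15573/59 - 13328 - 17542/59)*(1/31897) = -1517555/59*1/31897 = -1517555/1881923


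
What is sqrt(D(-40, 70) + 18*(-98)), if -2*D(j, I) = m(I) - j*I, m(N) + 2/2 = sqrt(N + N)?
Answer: sqrt(-12654 - 4*sqrt(35))/2 ≈ 56.298*I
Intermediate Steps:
m(N) = -1 + sqrt(2)*sqrt(N) (m(N) = -1 + sqrt(N + N) = -1 + sqrt(2*N) = -1 + sqrt(2)*sqrt(N))
D(j, I) = 1/2 + I*j/2 - sqrt(2)*sqrt(I)/2 (D(j, I) = -((-1 + sqrt(2)*sqrt(I)) - j*I)/2 = -((-1 + sqrt(2)*sqrt(I)) - I*j)/2 = -(-1 + sqrt(2)*sqrt(I) - I*j)/2 = 1/2 + I*j/2 - sqrt(2)*sqrt(I)/2)
sqrt(D(-40, 70) + 18*(-98)) = sqrt((1/2 + (1/2)*70*(-40) - sqrt(2)*sqrt(70)/2) + 18*(-98)) = sqrt((1/2 - 1400 - sqrt(35)) - 1764) = sqrt((-2799/2 - sqrt(35)) - 1764) = sqrt(-6327/2 - sqrt(35))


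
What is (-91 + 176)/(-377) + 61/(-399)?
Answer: -56912/150423 ≈ -0.37835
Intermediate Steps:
(-91 + 176)/(-377) + 61/(-399) = 85*(-1/377) + 61*(-1/399) = -85/377 - 61/399 = -56912/150423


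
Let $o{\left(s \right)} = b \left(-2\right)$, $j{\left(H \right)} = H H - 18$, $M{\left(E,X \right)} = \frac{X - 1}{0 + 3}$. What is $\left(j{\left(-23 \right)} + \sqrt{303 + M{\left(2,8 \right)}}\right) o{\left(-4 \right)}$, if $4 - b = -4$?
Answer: $-8176 - \frac{32 \sqrt{687}}{3} \approx -8455.6$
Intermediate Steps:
$M{\left(E,X \right)} = - \frac{1}{3} + \frac{X}{3}$ ($M{\left(E,X \right)} = \frac{-1 + X}{3} = \left(-1 + X\right) \frac{1}{3} = - \frac{1}{3} + \frac{X}{3}$)
$j{\left(H \right)} = -18 + H^{2}$ ($j{\left(H \right)} = H^{2} - 18 = -18 + H^{2}$)
$b = 8$ ($b = 4 - -4 = 4 + 4 = 8$)
$o{\left(s \right)} = -16$ ($o{\left(s \right)} = 8 \left(-2\right) = -16$)
$\left(j{\left(-23 \right)} + \sqrt{303 + M{\left(2,8 \right)}}\right) o{\left(-4 \right)} = \left(\left(-18 + \left(-23\right)^{2}\right) + \sqrt{303 + \left(- \frac{1}{3} + \frac{1}{3} \cdot 8\right)}\right) \left(-16\right) = \left(\left(-18 + 529\right) + \sqrt{303 + \left(- \frac{1}{3} + \frac{8}{3}\right)}\right) \left(-16\right) = \left(511 + \sqrt{303 + \frac{7}{3}}\right) \left(-16\right) = \left(511 + \sqrt{\frac{916}{3}}\right) \left(-16\right) = \left(511 + \frac{2 \sqrt{687}}{3}\right) \left(-16\right) = -8176 - \frac{32 \sqrt{687}}{3}$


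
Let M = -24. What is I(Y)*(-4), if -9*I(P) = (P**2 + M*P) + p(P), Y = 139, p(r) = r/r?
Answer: 63944/9 ≈ 7104.9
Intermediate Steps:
p(r) = 1
I(P) = -1/9 - P**2/9 + 8*P/3 (I(P) = -((P**2 - 24*P) + 1)/9 = -(1 + P**2 - 24*P)/9 = -1/9 - P**2/9 + 8*P/3)
I(Y)*(-4) = (-1/9 - 1/9*139**2 + (8/3)*139)*(-4) = (-1/9 - 1/9*19321 + 1112/3)*(-4) = (-1/9 - 19321/9 + 1112/3)*(-4) = -15986/9*(-4) = 63944/9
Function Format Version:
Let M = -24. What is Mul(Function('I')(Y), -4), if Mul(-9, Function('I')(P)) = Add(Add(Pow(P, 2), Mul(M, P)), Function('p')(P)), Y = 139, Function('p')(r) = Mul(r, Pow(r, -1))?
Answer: Rational(63944, 9) ≈ 7104.9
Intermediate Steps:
Function('p')(r) = 1
Function('I')(P) = Add(Rational(-1, 9), Mul(Rational(-1, 9), Pow(P, 2)), Mul(Rational(8, 3), P)) (Function('I')(P) = Mul(Rational(-1, 9), Add(Add(Pow(P, 2), Mul(-24, P)), 1)) = Mul(Rational(-1, 9), Add(1, Pow(P, 2), Mul(-24, P))) = Add(Rational(-1, 9), Mul(Rational(-1, 9), Pow(P, 2)), Mul(Rational(8, 3), P)))
Mul(Function('I')(Y), -4) = Mul(Add(Rational(-1, 9), Mul(Rational(-1, 9), Pow(139, 2)), Mul(Rational(8, 3), 139)), -4) = Mul(Add(Rational(-1, 9), Mul(Rational(-1, 9), 19321), Rational(1112, 3)), -4) = Mul(Add(Rational(-1, 9), Rational(-19321, 9), Rational(1112, 3)), -4) = Mul(Rational(-15986, 9), -4) = Rational(63944, 9)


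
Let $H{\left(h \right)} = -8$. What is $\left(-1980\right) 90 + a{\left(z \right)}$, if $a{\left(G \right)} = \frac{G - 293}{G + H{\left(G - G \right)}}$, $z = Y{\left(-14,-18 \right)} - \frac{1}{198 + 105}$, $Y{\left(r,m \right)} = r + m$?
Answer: $- \frac{2159863724}{12121} \approx -1.7819 \cdot 10^{5}$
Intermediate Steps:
$Y{\left(r,m \right)} = m + r$
$z = - \frac{9697}{303}$ ($z = \left(-18 - 14\right) - \frac{1}{198 + 105} = -32 - \frac{1}{303} = - \frac{9697}{303} \approx -32.003$)
$a{\left(G \right)} = \frac{-293 + G}{-8 + G}$ ($a{\left(G \right)} = \frac{G - 293}{G - 8} = \frac{-293 + G}{-8 + G}$)
$\left(-1980\right) 90 + a{\left(z \right)} = \left(-1980\right) 90 + \frac{-293 - \frac{9697}{303}}{-8 - \frac{9697}{303}} = -178200 + \frac{1}{- \frac{12121}{303}} \left(- \frac{98476}{303}\right) = -178200 - - \frac{98476}{12121} = -178200 + \frac{98476}{12121} = - \frac{2159863724}{12121}$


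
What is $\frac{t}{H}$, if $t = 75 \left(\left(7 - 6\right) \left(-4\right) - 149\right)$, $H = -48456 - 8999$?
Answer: $\frac{2295}{11491} \approx 0.19972$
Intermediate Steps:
$H = -57455$
$t = -11475$ ($t = 75 \left(1 \left(-4\right) - 149\right) = 75 \left(-4 - 149\right) = 75 \left(-153\right) = -11475$)
$\frac{t}{H} = - \frac{11475}{-57455} = \left(-11475\right) \left(- \frac{1}{57455}\right) = \frac{2295}{11491}$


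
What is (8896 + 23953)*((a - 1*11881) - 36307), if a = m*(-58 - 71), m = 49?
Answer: -1790566141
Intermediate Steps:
a = -6321 (a = 49*(-58 - 71) = 49*(-129) = -6321)
(8896 + 23953)*((a - 1*11881) - 36307) = (8896 + 23953)*((-6321 - 1*11881) - 36307) = 32849*((-6321 - 11881) - 36307) = 32849*(-18202 - 36307) = 32849*(-54509) = -1790566141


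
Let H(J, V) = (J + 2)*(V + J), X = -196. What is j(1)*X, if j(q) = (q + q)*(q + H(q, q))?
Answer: -2744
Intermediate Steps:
H(J, V) = (2 + J)*(J + V)
j(q) = 2*q*(2*q² + 5*q) (j(q) = (q + q)*(q + (q² + 2*q + 2*q + q*q)) = (2*q)*(q + (q² + 2*q + 2*q + q²)) = (2*q)*(q + (2*q² + 4*q)) = (2*q)*(2*q² + 5*q) = 2*q*(2*q² + 5*q))
j(1)*X = (1²*(10 + 4*1))*(-196) = (1*(10 + 4))*(-196) = (1*14)*(-196) = 14*(-196) = -2744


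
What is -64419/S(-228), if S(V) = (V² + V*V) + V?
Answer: -21473/34580 ≈ -0.62097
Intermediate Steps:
S(V) = V + 2*V² (S(V) = (V² + V²) + V = 2*V² + V = V + 2*V²)
-64419/S(-228) = -64419*(-1/(228*(1 + 2*(-228)))) = -64419*(-1/(228*(1 - 456))) = -64419/((-228*(-455))) = -64419/103740 = -64419*1/103740 = -21473/34580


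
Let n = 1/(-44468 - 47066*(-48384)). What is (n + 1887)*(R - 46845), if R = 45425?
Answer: -2966773997698915/1107195264 ≈ -2.6795e+6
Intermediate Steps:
n = 1/4428781056 (n = -1/48384/(-91534) = -1/91534*(-1/48384) = 1/4428781056 ≈ 2.2580e-10)
(n + 1887)*(R - 46845) = (1/4428781056 + 1887)*(45425 - 46845) = (8357109852673/4428781056)*(-1420) = -2966773997698915/1107195264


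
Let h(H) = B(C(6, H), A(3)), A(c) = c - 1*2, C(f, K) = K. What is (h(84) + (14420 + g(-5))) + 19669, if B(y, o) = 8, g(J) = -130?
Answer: 33967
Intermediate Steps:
A(c) = -2 + c (A(c) = c - 2 = -2 + c)
h(H) = 8
(h(84) + (14420 + g(-5))) + 19669 = (8 + (14420 - 130)) + 19669 = (8 + 14290) + 19669 = 14298 + 19669 = 33967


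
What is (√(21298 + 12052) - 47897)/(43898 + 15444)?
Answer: -47897/59342 + 5*√1334/59342 ≈ -0.80406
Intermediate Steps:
(√(21298 + 12052) - 47897)/(43898 + 15444) = (√33350 - 47897)/59342 = (5*√1334 - 47897)*(1/59342) = (-47897 + 5*√1334)*(1/59342) = -47897/59342 + 5*√1334/59342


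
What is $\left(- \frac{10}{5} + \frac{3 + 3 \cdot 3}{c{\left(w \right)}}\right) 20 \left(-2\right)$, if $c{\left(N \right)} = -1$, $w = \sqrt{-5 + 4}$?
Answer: $560$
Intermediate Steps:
$w = i$ ($w = \sqrt{-1} = i \approx 1.0 i$)
$\left(- \frac{10}{5} + \frac{3 + 3 \cdot 3}{c{\left(w \right)}}\right) 20 \left(-2\right) = \left(- \frac{10}{5} + \frac{3 + 3 \cdot 3}{-1}\right) 20 \left(-2\right) = \left(\left(-10\right) \frac{1}{5} + \left(3 + 9\right) \left(-1\right)\right) 20 \left(-2\right) = \left(-2 + 12 \left(-1\right)\right) 20 \left(-2\right) = \left(-2 - 12\right) 20 \left(-2\right) = \left(-14\right) 20 \left(-2\right) = \left(-280\right) \left(-2\right) = 560$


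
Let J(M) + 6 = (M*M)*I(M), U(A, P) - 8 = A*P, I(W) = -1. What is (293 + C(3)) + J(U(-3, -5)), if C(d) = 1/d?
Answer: -725/3 ≈ -241.67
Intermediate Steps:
U(A, P) = 8 + A*P
J(M) = -6 - M² (J(M) = -6 + (M*M)*(-1) = -6 + M²*(-1) = -6 - M²)
(293 + C(3)) + J(U(-3, -5)) = (293 + 1/3) + (-6 - (8 - 3*(-5))²) = (293 + ⅓) + (-6 - (8 + 15)²) = 880/3 + (-6 - 1*23²) = 880/3 + (-6 - 1*529) = 880/3 + (-6 - 529) = 880/3 - 535 = -725/3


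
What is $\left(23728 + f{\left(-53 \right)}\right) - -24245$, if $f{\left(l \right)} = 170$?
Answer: $48143$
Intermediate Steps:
$\left(23728 + f{\left(-53 \right)}\right) - -24245 = \left(23728 + 170\right) - -24245 = 23898 + 24245 = 48143$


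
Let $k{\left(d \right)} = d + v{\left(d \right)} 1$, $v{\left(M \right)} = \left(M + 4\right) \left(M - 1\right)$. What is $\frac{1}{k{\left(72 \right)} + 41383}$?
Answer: $\frac{1}{46851} \approx 2.1344 \cdot 10^{-5}$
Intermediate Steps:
$v{\left(M \right)} = \left(-1 + M\right) \left(4 + M\right)$ ($v{\left(M \right)} = \left(4 + M\right) \left(-1 + M\right) = \left(-1 + M\right) \left(4 + M\right)$)
$k{\left(d \right)} = -4 + d^{2} + 4 d$ ($k{\left(d \right)} = d + \left(-4 + d^{2} + 3 d\right) 1 = d + \left(-4 + d^{2} + 3 d\right) = -4 + d^{2} + 4 d$)
$\frac{1}{k{\left(72 \right)} + 41383} = \frac{1}{\left(-4 + 72^{2} + 4 \cdot 72\right) + 41383} = \frac{1}{\left(-4 + 5184 + 288\right) + 41383} = \frac{1}{5468 + 41383} = \frac{1}{46851}$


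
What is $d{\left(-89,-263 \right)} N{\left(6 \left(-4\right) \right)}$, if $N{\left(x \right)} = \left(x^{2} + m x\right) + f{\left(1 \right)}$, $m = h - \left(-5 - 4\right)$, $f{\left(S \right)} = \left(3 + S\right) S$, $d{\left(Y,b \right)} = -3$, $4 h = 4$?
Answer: $-1020$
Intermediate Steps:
$h = 1$ ($h = \frac{1}{4} \cdot 4 = 1$)
$f{\left(S \right)} = S \left(3 + S\right)$
$m = 10$ ($m = 1 - \left(-5 - 4\right) = 1 - -9 = 1 + 9 = 10$)
$N{\left(x \right)} = 4 + x^{2} + 10 x$ ($N{\left(x \right)} = \left(x^{2} + 10 x\right) + 1 \left(3 + 1\right) = \left(x^{2} + 10 x\right) + 1 \cdot 4 = \left(x^{2} + 10 x\right) + 4 = 4 + x^{2} + 10 x$)
$d{\left(-89,-263 \right)} N{\left(6 \left(-4\right) \right)} = - 3 \left(4 + \left(6 \left(-4\right)\right)^{2} + 10 \cdot 6 \left(-4\right)\right) = - 3 \left(4 + \left(-24\right)^{2} + 10 \left(-24\right)\right) = - 3 \left(4 + 576 - 240\right) = \left(-3\right) 340 = -1020$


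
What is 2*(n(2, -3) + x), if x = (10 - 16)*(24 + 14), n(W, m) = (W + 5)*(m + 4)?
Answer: -442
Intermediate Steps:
n(W, m) = (4 + m)*(5 + W) (n(W, m) = (5 + W)*(4 + m) = (4 + m)*(5 + W))
x = -228 (x = -6*38 = -228)
2*(n(2, -3) + x) = 2*((20 + 4*2 + 5*(-3) + 2*(-3)) - 228) = 2*((20 + 8 - 15 - 6) - 228) = 2*(7 - 228) = 2*(-221) = -442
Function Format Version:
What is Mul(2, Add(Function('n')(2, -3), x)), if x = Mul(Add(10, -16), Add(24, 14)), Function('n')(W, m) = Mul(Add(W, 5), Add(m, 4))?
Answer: -442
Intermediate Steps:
Function('n')(W, m) = Mul(Add(4, m), Add(5, W)) (Function('n')(W, m) = Mul(Add(5, W), Add(4, m)) = Mul(Add(4, m), Add(5, W)))
x = -228 (x = Mul(-6, 38) = -228)
Mul(2, Add(Function('n')(2, -3), x)) = Mul(2, Add(Add(20, Mul(4, 2), Mul(5, -3), Mul(2, -3)), -228)) = Mul(2, Add(Add(20, 8, -15, -6), -228)) = Mul(2, Add(7, -228)) = Mul(2, -221) = -442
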